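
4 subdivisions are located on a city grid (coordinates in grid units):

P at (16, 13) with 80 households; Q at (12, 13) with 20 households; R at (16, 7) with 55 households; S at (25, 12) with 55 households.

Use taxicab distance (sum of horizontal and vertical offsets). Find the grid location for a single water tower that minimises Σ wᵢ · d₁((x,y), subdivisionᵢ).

(16, 12)

Manhattan distance separates: Σwᵢ(|x−xᵢ|+|y−yᵢ|) = Σwᵢ|x−xᵢ| + Σwᵢ|y−yᵢ|, so x and y are optimised independently as 1-D weighted medians.
Total weight W = 210; half = 105.
x-coordinate, sorted with cumulative weight:
  x=12 (Q, w=20) cum 20
  x=16 (P, w=80) cum 100
  x=16 (R, w=55) cum 155  ← median
  x=25 (S, w=55) cum 210
⇒ x* = 16
y-coordinate, sorted with cumulative weight:
  y=7 (R, w=55) cum 55
  y=12 (S, w=55) cum 110  ← median
  y=13 (P, w=80) cum 190
  y=13 (Q, w=20) cum 210
⇒ y* = 12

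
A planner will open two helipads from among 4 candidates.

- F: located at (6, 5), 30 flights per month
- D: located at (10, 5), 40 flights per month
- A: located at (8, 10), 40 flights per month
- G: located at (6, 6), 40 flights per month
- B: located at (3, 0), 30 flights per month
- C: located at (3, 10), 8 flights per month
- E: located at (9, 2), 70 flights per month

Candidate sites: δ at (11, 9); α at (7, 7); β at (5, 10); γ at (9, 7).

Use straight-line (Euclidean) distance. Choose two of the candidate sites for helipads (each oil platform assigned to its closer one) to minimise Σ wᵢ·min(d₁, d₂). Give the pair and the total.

{α, γ}, total 971.5

Evaluate every pair (each demand assigned to the nearer of the two):
  {α, γ}: total = 971.5
  {α, β}: total = 1022.7
  {δ, α}: total = 1053.2
  {β, γ}: total = 1086.7
  {δ, γ}: total = 1130.8
  {δ, β}: total = 1434.4
Best pair: {α, γ} with total 971.5.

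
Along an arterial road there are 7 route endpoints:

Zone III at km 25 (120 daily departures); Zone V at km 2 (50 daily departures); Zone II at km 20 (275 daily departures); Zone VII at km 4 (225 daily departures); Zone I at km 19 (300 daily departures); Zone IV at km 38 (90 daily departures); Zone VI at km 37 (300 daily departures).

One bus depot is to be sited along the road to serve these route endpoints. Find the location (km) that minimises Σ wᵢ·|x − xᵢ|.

For a sum of weighted absolute distances on a line, the optimum is the weighted median (not the mean). Total weight W = 1360; half-weight = 680.
Sort by position and accumulate weight:
  km 2 (Zone V, w=50) → cum 50
  km 4 (Zone VII, w=225) → cum 275
  km 19 (Zone I, w=300) → cum 575
  km 20 (Zone II, w=275) → cum 850  ≥ 680 → median here
  km 25 (Zone III, w=120) → cum 970
  km 37 (Zone VI, w=300) → cum 1270
  km 38 (Zone IV, w=90) → cum 1360
Optimal location: km 20.

x = 20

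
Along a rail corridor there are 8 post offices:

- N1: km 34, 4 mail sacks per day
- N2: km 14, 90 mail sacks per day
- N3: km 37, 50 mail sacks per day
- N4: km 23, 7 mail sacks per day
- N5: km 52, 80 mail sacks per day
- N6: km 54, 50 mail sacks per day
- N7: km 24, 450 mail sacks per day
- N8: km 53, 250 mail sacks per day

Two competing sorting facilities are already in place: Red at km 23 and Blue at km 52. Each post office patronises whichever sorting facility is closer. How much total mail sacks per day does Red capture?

601

The indifferent point is the midpoint (23+52)/2 = 37.5; post offices left of it (closer to Red at 23) go to Red, those right go to Blue.
  N2 at 14 (w=90) → Red
  N4 at 23 (w=7) → Red
  N7 at 24 (w=450) → Red
  N1 at 34 (w=4) → Red
  N3 at 37 (w=50) → Red
  N5 at 52 (w=80) → Blue
  N8 at 53 (w=250) → Blue
  N6 at 54 (w=50) → Blue
Red captures 601; Blue captures 380.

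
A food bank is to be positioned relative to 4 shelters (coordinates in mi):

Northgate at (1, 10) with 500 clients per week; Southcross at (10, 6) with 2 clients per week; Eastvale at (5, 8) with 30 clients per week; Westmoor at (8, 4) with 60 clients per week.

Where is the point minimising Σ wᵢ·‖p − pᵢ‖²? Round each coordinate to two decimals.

The minimiser of Σwᵢ‖p−pᵢ‖² is the weighted centroid p* = (Σwᵢpᵢ)/(Σwᵢ).
Σwᵢ = 592.
Σwᵢxᵢ = 500·1 + 2·10 + 30·5 + 60·8 = 1150.
Σwᵢyᵢ = 500·10 + 2·6 + 30·8 + 60·4 = 5492.
x* = 1150/592 = 1.94, y* = 5492/592 = 9.28.

(1.94, 9.28)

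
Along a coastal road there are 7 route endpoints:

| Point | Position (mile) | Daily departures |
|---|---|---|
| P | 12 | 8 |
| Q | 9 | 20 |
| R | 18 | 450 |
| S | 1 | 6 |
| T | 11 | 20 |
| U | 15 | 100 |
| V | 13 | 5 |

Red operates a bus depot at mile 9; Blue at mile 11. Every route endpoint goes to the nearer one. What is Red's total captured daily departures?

26

The indifferent point is the midpoint (9+11)/2 = 10; route endpoints left of it (closer to Red at 9) go to Red, those right go to Blue.
  S at 1 (w=6) → Red
  Q at 9 (w=20) → Red
  T at 11 (w=20) → Blue
  P at 12 (w=8) → Blue
  V at 13 (w=5) → Blue
  U at 15 (w=100) → Blue
  R at 18 (w=450) → Blue
Red captures 26; Blue captures 583.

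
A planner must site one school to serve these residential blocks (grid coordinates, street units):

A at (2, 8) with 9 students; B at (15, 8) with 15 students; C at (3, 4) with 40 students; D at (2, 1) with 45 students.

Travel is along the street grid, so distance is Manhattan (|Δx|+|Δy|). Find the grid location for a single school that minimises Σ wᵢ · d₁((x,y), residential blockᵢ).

(3, 4)

Manhattan distance separates: Σwᵢ(|x−xᵢ|+|y−yᵢ|) = Σwᵢ|x−xᵢ| + Σwᵢ|y−yᵢ|, so x and y are optimised independently as 1-D weighted medians.
Total weight W = 109; half = 54.5.
x-coordinate, sorted with cumulative weight:
  x=2 (A, w=9) cum 9
  x=2 (D, w=45) cum 54
  x=3 (C, w=40) cum 94  ← median
  x=15 (B, w=15) cum 109
⇒ x* = 3
y-coordinate, sorted with cumulative weight:
  y=1 (D, w=45) cum 45
  y=4 (C, w=40) cum 85  ← median
  y=8 (A, w=9) cum 94
  y=8 (B, w=15) cum 109
⇒ y* = 4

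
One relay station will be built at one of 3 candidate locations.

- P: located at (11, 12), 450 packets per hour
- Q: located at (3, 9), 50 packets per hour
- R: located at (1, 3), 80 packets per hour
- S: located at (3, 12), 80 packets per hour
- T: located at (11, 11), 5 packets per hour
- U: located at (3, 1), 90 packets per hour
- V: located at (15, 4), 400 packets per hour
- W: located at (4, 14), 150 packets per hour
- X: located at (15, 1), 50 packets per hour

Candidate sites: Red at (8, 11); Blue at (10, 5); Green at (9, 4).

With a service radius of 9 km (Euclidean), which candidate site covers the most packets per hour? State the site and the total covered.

Green, covering 1125

Coverage radius r = 9 km; a point is covered iff (Δx)²+(Δy)² ≤ 9² = 81.
  Red (8, 11): covers {P, Q, S, T, W} → 735
  Blue (10, 5): covers {P, Q, T, U, V, X} → 1045
  Green (9, 4): covers {P, Q, R, T, U, V, X} → 1125
Maximum coverage at Green: 1125 packets per hour.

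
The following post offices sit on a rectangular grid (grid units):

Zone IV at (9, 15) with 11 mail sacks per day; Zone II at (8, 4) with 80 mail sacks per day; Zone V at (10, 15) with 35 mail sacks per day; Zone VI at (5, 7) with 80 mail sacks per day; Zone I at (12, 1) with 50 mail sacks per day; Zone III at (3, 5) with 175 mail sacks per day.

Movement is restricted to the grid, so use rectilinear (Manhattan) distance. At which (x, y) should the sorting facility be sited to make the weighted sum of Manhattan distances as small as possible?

(5, 5)

Manhattan distance separates: Σwᵢ(|x−xᵢ|+|y−yᵢ|) = Σwᵢ|x−xᵢ| + Σwᵢ|y−yᵢ|, so x and y are optimised independently as 1-D weighted medians.
Total weight W = 431; half = 215.5.
x-coordinate, sorted with cumulative weight:
  x=3 (Zone III, w=175) cum 175
  x=5 (Zone VI, w=80) cum 255  ← median
  x=8 (Zone II, w=80) cum 335
  x=9 (Zone IV, w=11) cum 346
  x=10 (Zone V, w=35) cum 381
  x=12 (Zone I, w=50) cum 431
⇒ x* = 5
y-coordinate, sorted with cumulative weight:
  y=1 (Zone I, w=50) cum 50
  y=4 (Zone II, w=80) cum 130
  y=5 (Zone III, w=175) cum 305  ← median
  y=7 (Zone VI, w=80) cum 385
  y=15 (Zone IV, w=11) cum 396
  y=15 (Zone V, w=35) cum 431
⇒ y* = 5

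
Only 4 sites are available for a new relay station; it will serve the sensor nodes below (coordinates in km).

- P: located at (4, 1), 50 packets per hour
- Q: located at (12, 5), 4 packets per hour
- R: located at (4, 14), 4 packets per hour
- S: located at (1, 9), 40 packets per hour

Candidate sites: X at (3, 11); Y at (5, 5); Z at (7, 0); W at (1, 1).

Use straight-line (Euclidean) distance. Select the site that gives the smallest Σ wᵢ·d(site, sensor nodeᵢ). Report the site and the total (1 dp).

Y, total 496.7 km

Total weighted distance at each candidate:
  X (3, 11): total = 671.5
  Y (5, 5): total = 496.7
  Z (7, 0): total = 676.3
  W (1, 1): total = 570.2
Minimum is at Y with total 496.7 km.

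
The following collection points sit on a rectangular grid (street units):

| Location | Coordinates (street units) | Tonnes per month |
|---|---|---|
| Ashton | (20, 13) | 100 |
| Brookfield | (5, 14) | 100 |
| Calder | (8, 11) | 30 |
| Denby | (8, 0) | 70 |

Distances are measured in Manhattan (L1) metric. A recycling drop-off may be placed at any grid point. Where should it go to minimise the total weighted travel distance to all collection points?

Manhattan distance separates: Σwᵢ(|x−xᵢ|+|y−yᵢ|) = Σwᵢ|x−xᵢ| + Σwᵢ|y−yᵢ|, so x and y are optimised independently as 1-D weighted medians.
Total weight W = 300; half = 150.
x-coordinate, sorted with cumulative weight:
  x=5 (Brookfield, w=100) cum 100
  x=8 (Calder, w=30) cum 130
  x=8 (Denby, w=70) cum 200  ← median
  x=20 (Ashton, w=100) cum 300
⇒ x* = 8
y-coordinate, sorted with cumulative weight:
  y=0 (Denby, w=70) cum 70
  y=11 (Calder, w=30) cum 100
  y=13 (Ashton, w=100) cum 200  ← median
  y=14 (Brookfield, w=100) cum 300
⇒ y* = 13

(8, 13)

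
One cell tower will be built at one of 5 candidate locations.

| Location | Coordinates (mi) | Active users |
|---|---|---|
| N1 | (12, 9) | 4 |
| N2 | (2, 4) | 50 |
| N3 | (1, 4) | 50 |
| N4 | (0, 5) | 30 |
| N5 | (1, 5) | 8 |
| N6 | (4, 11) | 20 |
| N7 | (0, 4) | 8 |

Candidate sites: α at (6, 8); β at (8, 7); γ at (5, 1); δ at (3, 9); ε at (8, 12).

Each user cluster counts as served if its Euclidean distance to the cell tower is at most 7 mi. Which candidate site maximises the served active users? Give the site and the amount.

Coverage radius r = 7 mi; a point is covered iff (Δx)²+(Δy)² ≤ 7² = 49.
  α (6, 8): covers {N1, N2, N3, N4, N5, N6} → 162
  β (8, 7): covers {N1, N2, N6} → 74
  γ (5, 1): covers {N2, N3, N4, N5, N7} → 146
  δ (3, 9): covers {N2, N3, N4, N5, N6, N7} → 166
  ε (8, 12): covers {N1, N6} → 24
Maximum coverage at δ: 166 active users.

δ, covering 166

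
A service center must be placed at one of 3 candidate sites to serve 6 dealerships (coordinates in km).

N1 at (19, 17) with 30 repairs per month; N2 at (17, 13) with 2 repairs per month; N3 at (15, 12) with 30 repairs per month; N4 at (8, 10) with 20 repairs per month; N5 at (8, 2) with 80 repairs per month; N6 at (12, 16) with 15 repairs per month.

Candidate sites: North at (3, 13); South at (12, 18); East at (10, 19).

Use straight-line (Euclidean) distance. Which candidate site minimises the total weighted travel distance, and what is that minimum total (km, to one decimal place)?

Total weighted distance at each candidate:
  North (3, 13): total = 2109.6
  South (12, 18): total = 1955.8
  East (10, 19): total = 2160.9
Minimum is at South with total 1955.8 km.

South, total 1955.8 km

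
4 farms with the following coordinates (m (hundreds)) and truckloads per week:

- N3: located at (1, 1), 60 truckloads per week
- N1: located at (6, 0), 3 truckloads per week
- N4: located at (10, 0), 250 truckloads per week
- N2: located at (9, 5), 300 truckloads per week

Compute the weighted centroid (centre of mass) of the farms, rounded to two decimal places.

(8.61, 2.54)

The minimiser of Σwᵢ‖p−pᵢ‖² is the weighted centroid p* = (Σwᵢpᵢ)/(Σwᵢ).
Σwᵢ = 613.
Σwᵢxᵢ = 60·1 + 3·6 + 250·10 + 300·9 = 5278.
Σwᵢyᵢ = 60·1 + 3·0 + 250·0 + 300·5 = 1560.
x* = 5278/613 = 8.61, y* = 1560/613 = 2.54.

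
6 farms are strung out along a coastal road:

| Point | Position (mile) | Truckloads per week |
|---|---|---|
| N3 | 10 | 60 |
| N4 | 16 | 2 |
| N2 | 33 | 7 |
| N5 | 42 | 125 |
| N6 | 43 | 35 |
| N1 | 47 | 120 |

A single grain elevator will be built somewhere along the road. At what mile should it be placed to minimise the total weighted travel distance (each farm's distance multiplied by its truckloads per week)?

x = 42

For a sum of weighted absolute distances on a line, the optimum is the weighted median (not the mean). Total weight W = 349; half-weight = 174.5.
Sort by position and accumulate weight:
  mile 10 (N3, w=60) → cum 60
  mile 16 (N4, w=2) → cum 62
  mile 33 (N2, w=7) → cum 69
  mile 42 (N5, w=125) → cum 194  ≥ 174.5 → median here
  mile 43 (N6, w=35) → cum 229
  mile 47 (N1, w=120) → cum 349
Optimal location: mile 42.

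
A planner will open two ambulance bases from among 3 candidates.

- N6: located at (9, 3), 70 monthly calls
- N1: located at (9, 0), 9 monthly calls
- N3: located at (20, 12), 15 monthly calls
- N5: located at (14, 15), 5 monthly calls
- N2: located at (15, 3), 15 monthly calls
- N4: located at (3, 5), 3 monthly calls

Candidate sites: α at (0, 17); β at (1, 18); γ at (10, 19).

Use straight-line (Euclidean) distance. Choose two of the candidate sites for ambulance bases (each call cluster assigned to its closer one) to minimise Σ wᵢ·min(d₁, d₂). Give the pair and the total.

Evaluate every pair (each demand assigned to the nearer of the two):
  {α, γ}: total = 1793.4
  {β, γ}: total = 1795.7
  {α, β}: total = 2048.6
Best pair: {α, γ} with total 1793.4.

{α, γ}, total 1793.4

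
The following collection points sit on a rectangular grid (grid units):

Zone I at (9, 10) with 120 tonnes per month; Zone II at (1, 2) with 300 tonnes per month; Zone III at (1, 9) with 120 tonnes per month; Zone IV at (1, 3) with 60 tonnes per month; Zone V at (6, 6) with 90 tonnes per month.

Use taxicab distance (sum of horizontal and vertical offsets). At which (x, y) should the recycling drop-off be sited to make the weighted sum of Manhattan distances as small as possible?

(1, 3)

Manhattan distance separates: Σwᵢ(|x−xᵢ|+|y−yᵢ|) = Σwᵢ|x−xᵢ| + Σwᵢ|y−yᵢ|, so x and y are optimised independently as 1-D weighted medians.
Total weight W = 690; half = 345.
x-coordinate, sorted with cumulative weight:
  x=1 (Zone II, w=300) cum 300
  x=1 (Zone III, w=120) cum 420  ← median
  x=1 (Zone IV, w=60) cum 480
  x=6 (Zone V, w=90) cum 570
  x=9 (Zone I, w=120) cum 690
⇒ x* = 1
y-coordinate, sorted with cumulative weight:
  y=2 (Zone II, w=300) cum 300
  y=3 (Zone IV, w=60) cum 360  ← median
  y=6 (Zone V, w=90) cum 450
  y=9 (Zone III, w=120) cum 570
  y=10 (Zone I, w=120) cum 690
⇒ y* = 3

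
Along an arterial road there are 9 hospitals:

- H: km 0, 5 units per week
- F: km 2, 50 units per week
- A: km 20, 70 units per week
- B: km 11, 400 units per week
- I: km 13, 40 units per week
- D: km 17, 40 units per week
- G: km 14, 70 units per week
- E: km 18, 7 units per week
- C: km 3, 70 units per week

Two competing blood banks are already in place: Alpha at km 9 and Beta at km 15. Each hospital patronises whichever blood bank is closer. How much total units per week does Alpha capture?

525

The indifferent point is the midpoint (9+15)/2 = 12; hospitals left of it (closer to Alpha at 9) go to Alpha, those right go to Beta.
  H at 0 (w=5) → Alpha
  F at 2 (w=50) → Alpha
  C at 3 (w=70) → Alpha
  B at 11 (w=400) → Alpha
  I at 13 (w=40) → Beta
  G at 14 (w=70) → Beta
  D at 17 (w=40) → Beta
  E at 18 (w=7) → Beta
  A at 20 (w=70) → Beta
Alpha captures 525; Beta captures 227.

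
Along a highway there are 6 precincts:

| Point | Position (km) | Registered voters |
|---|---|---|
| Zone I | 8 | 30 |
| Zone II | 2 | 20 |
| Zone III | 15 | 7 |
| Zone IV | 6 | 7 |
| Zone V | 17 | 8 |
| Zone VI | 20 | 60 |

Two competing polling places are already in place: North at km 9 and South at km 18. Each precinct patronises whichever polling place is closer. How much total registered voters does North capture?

The indifferent point is the midpoint (9+18)/2 = 13.5; precincts left of it (closer to North at 9) go to North, those right go to South.
  Zone II at 2 (w=20) → North
  Zone IV at 6 (w=7) → North
  Zone I at 8 (w=30) → North
  Zone III at 15 (w=7) → South
  Zone V at 17 (w=8) → South
  Zone VI at 20 (w=60) → South
North captures 57; South captures 75.

57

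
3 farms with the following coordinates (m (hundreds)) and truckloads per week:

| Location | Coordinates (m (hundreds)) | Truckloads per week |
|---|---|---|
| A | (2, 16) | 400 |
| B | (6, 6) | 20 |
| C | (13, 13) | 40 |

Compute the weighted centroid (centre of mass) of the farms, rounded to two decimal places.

The minimiser of Σwᵢ‖p−pᵢ‖² is the weighted centroid p* = (Σwᵢpᵢ)/(Σwᵢ).
Σwᵢ = 460.
Σwᵢxᵢ = 400·2 + 20·6 + 40·13 = 1440.
Σwᵢyᵢ = 400·16 + 20·6 + 40·13 = 7040.
x* = 1440/460 = 3.13, y* = 7040/460 = 15.30.

(3.13, 15.30)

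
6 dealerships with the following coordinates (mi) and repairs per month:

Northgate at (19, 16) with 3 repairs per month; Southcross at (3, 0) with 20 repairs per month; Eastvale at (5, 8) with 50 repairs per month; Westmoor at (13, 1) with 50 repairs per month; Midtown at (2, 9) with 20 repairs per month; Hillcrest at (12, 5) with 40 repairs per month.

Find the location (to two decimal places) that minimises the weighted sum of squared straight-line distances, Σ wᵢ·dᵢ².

(8.40, 4.80)

The minimiser of Σwᵢ‖p−pᵢ‖² is the weighted centroid p* = (Σwᵢpᵢ)/(Σwᵢ).
Σwᵢ = 183.
Σwᵢxᵢ = 3·19 + 20·3 + 50·5 + 50·13 + 20·2 + 40·12 = 1537.
Σwᵢyᵢ = 3·16 + 20·0 + 50·8 + 50·1 + 20·9 + 40·5 = 878.
x* = 1537/183 = 8.40, y* = 878/183 = 4.80.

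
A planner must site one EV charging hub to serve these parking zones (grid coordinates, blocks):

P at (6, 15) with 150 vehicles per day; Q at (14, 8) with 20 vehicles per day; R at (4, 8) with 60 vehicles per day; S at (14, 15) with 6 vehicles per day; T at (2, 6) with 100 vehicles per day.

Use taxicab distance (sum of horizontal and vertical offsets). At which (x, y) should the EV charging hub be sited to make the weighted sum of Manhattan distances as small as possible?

Manhattan distance separates: Σwᵢ(|x−xᵢ|+|y−yᵢ|) = Σwᵢ|x−xᵢ| + Σwᵢ|y−yᵢ|, so x and y are optimised independently as 1-D weighted medians.
Total weight W = 336; half = 168.
x-coordinate, sorted with cumulative weight:
  x=2 (T, w=100) cum 100
  x=4 (R, w=60) cum 160
  x=6 (P, w=150) cum 310  ← median
  x=14 (Q, w=20) cum 330
  x=14 (S, w=6) cum 336
⇒ x* = 6
y-coordinate, sorted with cumulative weight:
  y=6 (T, w=100) cum 100
  y=8 (Q, w=20) cum 120
  y=8 (R, w=60) cum 180  ← median
  y=15 (P, w=150) cum 330
  y=15 (S, w=6) cum 336
⇒ y* = 8

(6, 8)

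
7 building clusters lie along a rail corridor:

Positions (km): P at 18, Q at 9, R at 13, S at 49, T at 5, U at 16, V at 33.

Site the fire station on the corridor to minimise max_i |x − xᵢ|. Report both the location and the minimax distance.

The 1-center on a line is the midpoint of the two extreme points: leftmost at 5, rightmost at 49.
Optimal location = (5 + 49)/2 = 27; maximum distance = (49 − 5)/2 = 22.

location 27, max distance 22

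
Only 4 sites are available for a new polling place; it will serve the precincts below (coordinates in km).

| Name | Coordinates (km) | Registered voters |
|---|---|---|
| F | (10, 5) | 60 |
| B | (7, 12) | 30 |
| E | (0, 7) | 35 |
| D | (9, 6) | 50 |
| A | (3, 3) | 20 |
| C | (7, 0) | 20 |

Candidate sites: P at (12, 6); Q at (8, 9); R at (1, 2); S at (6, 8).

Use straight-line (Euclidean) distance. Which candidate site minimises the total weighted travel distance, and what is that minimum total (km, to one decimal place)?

Total weighted distance at each candidate:
  P (12, 6): total = 1285.9
  Q (8, 9): total = 1147.2
  R (1, 2): total = 1716.0
  S (6, 8): total = 1094.7
Minimum is at S with total 1094.7 km.

S, total 1094.7 km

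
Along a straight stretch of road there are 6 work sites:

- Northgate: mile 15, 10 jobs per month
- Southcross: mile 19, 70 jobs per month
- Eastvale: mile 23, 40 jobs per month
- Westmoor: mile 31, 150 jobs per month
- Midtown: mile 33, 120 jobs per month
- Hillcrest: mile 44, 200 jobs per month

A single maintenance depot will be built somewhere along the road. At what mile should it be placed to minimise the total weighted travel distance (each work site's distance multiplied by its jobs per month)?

For a sum of weighted absolute distances on a line, the optimum is the weighted median (not the mean). Total weight W = 590; half-weight = 295.
Sort by position and accumulate weight:
  mile 15 (Northgate, w=10) → cum 10
  mile 19 (Southcross, w=70) → cum 80
  mile 23 (Eastvale, w=40) → cum 120
  mile 31 (Westmoor, w=150) → cum 270
  mile 33 (Midtown, w=120) → cum 390  ≥ 295 → median here
  mile 44 (Hillcrest, w=200) → cum 590
Optimal location: mile 33.

x = 33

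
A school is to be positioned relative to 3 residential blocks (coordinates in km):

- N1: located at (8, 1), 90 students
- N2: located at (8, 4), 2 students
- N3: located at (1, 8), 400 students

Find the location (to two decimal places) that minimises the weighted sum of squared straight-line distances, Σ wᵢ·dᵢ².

(2.31, 6.70)

The minimiser of Σwᵢ‖p−pᵢ‖² is the weighted centroid p* = (Σwᵢpᵢ)/(Σwᵢ).
Σwᵢ = 492.
Σwᵢxᵢ = 90·8 + 2·8 + 400·1 = 1136.
Σwᵢyᵢ = 90·1 + 2·4 + 400·8 = 3298.
x* = 1136/492 = 2.31, y* = 3298/492 = 6.70.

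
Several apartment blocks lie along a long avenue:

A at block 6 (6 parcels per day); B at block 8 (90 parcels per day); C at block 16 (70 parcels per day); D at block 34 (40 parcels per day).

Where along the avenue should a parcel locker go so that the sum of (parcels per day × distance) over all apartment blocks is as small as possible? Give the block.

For a sum of weighted absolute distances on a line, the optimum is the weighted median (not the mean). Total weight W = 206; half-weight = 103.
Sort by position and accumulate weight:
  block 6 (A, w=6) → cum 6
  block 8 (B, w=90) → cum 96
  block 16 (C, w=70) → cum 166  ≥ 103 → median here
  block 34 (D, w=40) → cum 206
Optimal location: block 16.

x = 16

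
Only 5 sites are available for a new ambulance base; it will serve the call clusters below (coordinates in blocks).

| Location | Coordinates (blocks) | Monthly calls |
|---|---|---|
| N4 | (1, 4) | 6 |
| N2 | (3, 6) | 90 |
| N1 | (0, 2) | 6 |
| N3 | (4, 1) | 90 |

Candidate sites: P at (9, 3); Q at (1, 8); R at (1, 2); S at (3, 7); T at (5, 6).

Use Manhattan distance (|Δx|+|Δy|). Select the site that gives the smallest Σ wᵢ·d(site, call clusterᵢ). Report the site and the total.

Total weighted distance at each candidate:
  P (9, 3): total = 1554
  Q (1, 8): total = 1326
  R (1, 2): total = 918
  S (3, 7): total = 798
  T (5, 6): total = 810
Minimum is at S with total 798 blocks.

S, total 798 blocks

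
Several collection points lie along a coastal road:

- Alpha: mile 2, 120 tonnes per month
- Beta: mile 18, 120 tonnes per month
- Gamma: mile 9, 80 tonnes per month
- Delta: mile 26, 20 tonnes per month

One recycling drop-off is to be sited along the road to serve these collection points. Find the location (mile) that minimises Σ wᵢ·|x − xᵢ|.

For a sum of weighted absolute distances on a line, the optimum is the weighted median (not the mean). Total weight W = 340; half-weight = 170.
Sort by position and accumulate weight:
  mile 2 (Alpha, w=120) → cum 120
  mile 9 (Gamma, w=80) → cum 200  ≥ 170 → median here
  mile 18 (Beta, w=120) → cum 320
  mile 26 (Delta, w=20) → cum 340
Optimal location: mile 9.

x = 9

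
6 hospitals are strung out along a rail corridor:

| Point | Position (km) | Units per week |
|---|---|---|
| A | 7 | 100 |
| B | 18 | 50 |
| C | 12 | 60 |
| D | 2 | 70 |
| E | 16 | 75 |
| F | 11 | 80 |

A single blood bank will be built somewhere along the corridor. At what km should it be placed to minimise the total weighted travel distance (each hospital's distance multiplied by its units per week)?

x = 11

For a sum of weighted absolute distances on a line, the optimum is the weighted median (not the mean). Total weight W = 435; half-weight = 217.5.
Sort by position and accumulate weight:
  km 2 (D, w=70) → cum 70
  km 7 (A, w=100) → cum 170
  km 11 (F, w=80) → cum 250  ≥ 217.5 → median here
  km 12 (C, w=60) → cum 310
  km 16 (E, w=75) → cum 385
  km 18 (B, w=50) → cum 435
Optimal location: km 11.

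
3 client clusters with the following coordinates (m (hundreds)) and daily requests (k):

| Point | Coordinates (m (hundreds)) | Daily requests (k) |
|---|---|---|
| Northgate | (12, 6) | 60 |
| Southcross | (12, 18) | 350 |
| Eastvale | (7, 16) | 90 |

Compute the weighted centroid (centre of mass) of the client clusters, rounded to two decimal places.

The minimiser of Σwᵢ‖p−pᵢ‖² is the weighted centroid p* = (Σwᵢpᵢ)/(Σwᵢ).
Σwᵢ = 500.
Σwᵢxᵢ = 60·12 + 350·12 + 90·7 = 5550.
Σwᵢyᵢ = 60·6 + 350·18 + 90·16 = 8100.
x* = 5550/500 = 11.10, y* = 8100/500 = 16.20.

(11.10, 16.20)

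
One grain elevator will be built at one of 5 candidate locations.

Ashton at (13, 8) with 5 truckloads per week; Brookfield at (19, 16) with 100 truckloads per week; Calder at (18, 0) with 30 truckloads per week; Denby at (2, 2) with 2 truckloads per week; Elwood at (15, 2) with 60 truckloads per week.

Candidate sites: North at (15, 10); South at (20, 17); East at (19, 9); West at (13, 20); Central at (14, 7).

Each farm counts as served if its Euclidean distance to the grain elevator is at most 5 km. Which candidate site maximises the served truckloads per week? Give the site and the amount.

South, covering 100

Coverage radius r = 5 km; a point is covered iff (Δx)²+(Δy)² ≤ 5² = 25.
  North (15, 10): covers {Ashton} → 5
  South (20, 17): covers {Brookfield} → 100
  East (19, 9): covers {none} → 0
  West (13, 20): covers {none} → 0
  Central (14, 7): covers {Ashton} → 5
Maximum coverage at South: 100 truckloads per week.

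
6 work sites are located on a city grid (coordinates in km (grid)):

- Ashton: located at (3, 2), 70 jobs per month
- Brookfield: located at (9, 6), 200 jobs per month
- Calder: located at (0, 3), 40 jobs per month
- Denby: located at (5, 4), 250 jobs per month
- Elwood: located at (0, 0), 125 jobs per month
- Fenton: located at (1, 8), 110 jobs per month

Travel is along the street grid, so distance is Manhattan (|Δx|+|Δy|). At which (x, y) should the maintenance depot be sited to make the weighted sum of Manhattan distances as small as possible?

Manhattan distance separates: Σwᵢ(|x−xᵢ|+|y−yᵢ|) = Σwᵢ|x−xᵢ| + Σwᵢ|y−yᵢ|, so x and y are optimised independently as 1-D weighted medians.
Total weight W = 795; half = 397.5.
x-coordinate, sorted with cumulative weight:
  x=0 (Calder, w=40) cum 40
  x=0 (Elwood, w=125) cum 165
  x=1 (Fenton, w=110) cum 275
  x=3 (Ashton, w=70) cum 345
  x=5 (Denby, w=250) cum 595  ← median
  x=9 (Brookfield, w=200) cum 795
⇒ x* = 5
y-coordinate, sorted with cumulative weight:
  y=0 (Elwood, w=125) cum 125
  y=2 (Ashton, w=70) cum 195
  y=3 (Calder, w=40) cum 235
  y=4 (Denby, w=250) cum 485  ← median
  y=6 (Brookfield, w=200) cum 685
  y=8 (Fenton, w=110) cum 795
⇒ y* = 4

(5, 4)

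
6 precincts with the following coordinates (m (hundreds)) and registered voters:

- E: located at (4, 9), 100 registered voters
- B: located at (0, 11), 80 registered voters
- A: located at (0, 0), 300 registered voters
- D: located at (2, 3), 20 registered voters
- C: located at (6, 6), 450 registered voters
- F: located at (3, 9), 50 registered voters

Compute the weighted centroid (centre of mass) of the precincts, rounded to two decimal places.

(3.29, 4.99)

The minimiser of Σwᵢ‖p−pᵢ‖² is the weighted centroid p* = (Σwᵢpᵢ)/(Σwᵢ).
Σwᵢ = 1000.
Σwᵢxᵢ = 100·4 + 80·0 + 300·0 + 20·2 + 450·6 + 50·3 = 3290.
Σwᵢyᵢ = 100·9 + 80·11 + 300·0 + 20·3 + 450·6 + 50·9 = 4990.
x* = 3290/1000 = 3.29, y* = 4990/1000 = 4.99.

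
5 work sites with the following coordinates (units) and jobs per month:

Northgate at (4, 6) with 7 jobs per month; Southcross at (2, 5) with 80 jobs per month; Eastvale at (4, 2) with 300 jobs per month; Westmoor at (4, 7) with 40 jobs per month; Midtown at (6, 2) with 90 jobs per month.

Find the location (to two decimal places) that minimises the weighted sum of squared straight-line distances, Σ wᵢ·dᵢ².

The minimiser of Σwᵢ‖p−pᵢ‖² is the weighted centroid p* = (Σwᵢpᵢ)/(Σwᵢ).
Σwᵢ = 517.
Σwᵢxᵢ = 7·4 + 80·2 + 300·4 + 40·4 + 90·6 = 2088.
Σwᵢyᵢ = 7·6 + 80·5 + 300·2 + 40·7 + 90·2 = 1502.
x* = 2088/517 = 4.04, y* = 1502/517 = 2.91.

(4.04, 2.91)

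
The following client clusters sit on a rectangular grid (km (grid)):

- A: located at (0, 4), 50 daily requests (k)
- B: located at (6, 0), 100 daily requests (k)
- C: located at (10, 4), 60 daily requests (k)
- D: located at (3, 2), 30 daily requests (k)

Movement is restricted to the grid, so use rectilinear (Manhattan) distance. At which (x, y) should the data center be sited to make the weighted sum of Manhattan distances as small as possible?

(6, 2)

Manhattan distance separates: Σwᵢ(|x−xᵢ|+|y−yᵢ|) = Σwᵢ|x−xᵢ| + Σwᵢ|y−yᵢ|, so x and y are optimised independently as 1-D weighted medians.
Total weight W = 240; half = 120.
x-coordinate, sorted with cumulative weight:
  x=0 (A, w=50) cum 50
  x=3 (D, w=30) cum 80
  x=6 (B, w=100) cum 180  ← median
  x=10 (C, w=60) cum 240
⇒ x* = 6
y-coordinate, sorted with cumulative weight:
  y=0 (B, w=100) cum 100
  y=2 (D, w=30) cum 130  ← median
  y=4 (A, w=50) cum 180
  y=4 (C, w=60) cum 240
⇒ y* = 2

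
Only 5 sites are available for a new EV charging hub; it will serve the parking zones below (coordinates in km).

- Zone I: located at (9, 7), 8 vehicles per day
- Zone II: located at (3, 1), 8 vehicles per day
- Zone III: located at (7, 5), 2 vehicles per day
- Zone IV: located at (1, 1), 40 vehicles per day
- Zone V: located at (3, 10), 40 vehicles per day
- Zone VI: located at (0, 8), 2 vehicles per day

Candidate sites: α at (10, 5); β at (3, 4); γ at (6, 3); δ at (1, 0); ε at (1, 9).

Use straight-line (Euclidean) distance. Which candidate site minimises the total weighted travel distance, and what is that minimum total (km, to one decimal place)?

Total weighted distance at each candidate:
  α (10, 5): total = 847.3
  β (3, 4): total = 480.1
  γ (6, 3): total = 609.0
  δ (1, 0): total = 582.6
  ε (1, 9): total = 558.6
Minimum is at β with total 480.1 km.

β, total 480.1 km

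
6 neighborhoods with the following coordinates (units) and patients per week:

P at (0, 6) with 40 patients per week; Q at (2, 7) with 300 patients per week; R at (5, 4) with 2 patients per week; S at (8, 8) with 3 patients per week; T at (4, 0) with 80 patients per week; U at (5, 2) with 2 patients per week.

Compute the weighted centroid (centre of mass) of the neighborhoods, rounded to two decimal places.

(2.26, 5.56)

The minimiser of Σwᵢ‖p−pᵢ‖² is the weighted centroid p* = (Σwᵢpᵢ)/(Σwᵢ).
Σwᵢ = 427.
Σwᵢxᵢ = 40·0 + 300·2 + 2·5 + 3·8 + 80·4 + 2·5 = 964.
Σwᵢyᵢ = 40·6 + 300·7 + 2·4 + 3·8 + 80·0 + 2·2 = 2376.
x* = 964/427 = 2.26, y* = 2376/427 = 5.56.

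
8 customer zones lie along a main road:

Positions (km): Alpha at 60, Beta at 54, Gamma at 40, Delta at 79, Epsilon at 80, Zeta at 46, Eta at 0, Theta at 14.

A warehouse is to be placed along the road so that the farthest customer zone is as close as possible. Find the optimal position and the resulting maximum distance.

location 40, max distance 40

The 1-center on a line is the midpoint of the two extreme points: leftmost at 0, rightmost at 80.
Optimal location = (0 + 80)/2 = 40; maximum distance = (80 − 0)/2 = 40.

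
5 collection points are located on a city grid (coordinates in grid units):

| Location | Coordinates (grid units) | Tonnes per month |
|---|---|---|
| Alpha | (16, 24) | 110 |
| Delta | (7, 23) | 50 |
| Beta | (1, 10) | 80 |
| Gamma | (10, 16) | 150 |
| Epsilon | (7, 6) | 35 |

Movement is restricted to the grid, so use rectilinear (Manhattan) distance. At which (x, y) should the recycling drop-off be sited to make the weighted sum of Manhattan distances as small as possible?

(10, 16)

Manhattan distance separates: Σwᵢ(|x−xᵢ|+|y−yᵢ|) = Σwᵢ|x−xᵢ| + Σwᵢ|y−yᵢ|, so x and y are optimised independently as 1-D weighted medians.
Total weight W = 425; half = 212.5.
x-coordinate, sorted with cumulative weight:
  x=1 (Beta, w=80) cum 80
  x=7 (Delta, w=50) cum 130
  x=7 (Epsilon, w=35) cum 165
  x=10 (Gamma, w=150) cum 315  ← median
  x=16 (Alpha, w=110) cum 425
⇒ x* = 10
y-coordinate, sorted with cumulative weight:
  y=6 (Epsilon, w=35) cum 35
  y=10 (Beta, w=80) cum 115
  y=16 (Gamma, w=150) cum 265  ← median
  y=23 (Delta, w=50) cum 315
  y=24 (Alpha, w=110) cum 425
⇒ y* = 16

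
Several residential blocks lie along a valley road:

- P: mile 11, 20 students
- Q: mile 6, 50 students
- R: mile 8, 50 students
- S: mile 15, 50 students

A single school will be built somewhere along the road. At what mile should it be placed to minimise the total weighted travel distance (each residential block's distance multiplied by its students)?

For a sum of weighted absolute distances on a line, the optimum is the weighted median (not the mean). Total weight W = 170; half-weight = 85.
Sort by position and accumulate weight:
  mile 6 (Q, w=50) → cum 50
  mile 8 (R, w=50) → cum 100  ≥ 85 → median here
  mile 11 (P, w=20) → cum 120
  mile 15 (S, w=50) → cum 170
Optimal location: mile 8.

x = 8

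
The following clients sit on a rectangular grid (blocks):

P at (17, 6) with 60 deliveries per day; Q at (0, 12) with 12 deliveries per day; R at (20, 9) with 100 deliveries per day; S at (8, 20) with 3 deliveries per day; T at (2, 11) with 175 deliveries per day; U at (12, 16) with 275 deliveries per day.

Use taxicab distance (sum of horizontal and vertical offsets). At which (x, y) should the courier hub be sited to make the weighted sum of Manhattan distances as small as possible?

(12, 11)

Manhattan distance separates: Σwᵢ(|x−xᵢ|+|y−yᵢ|) = Σwᵢ|x−xᵢ| + Σwᵢ|y−yᵢ|, so x and y are optimised independently as 1-D weighted medians.
Total weight W = 625; half = 312.5.
x-coordinate, sorted with cumulative weight:
  x=0 (Q, w=12) cum 12
  x=2 (T, w=175) cum 187
  x=8 (S, w=3) cum 190
  x=12 (U, w=275) cum 465  ← median
  x=17 (P, w=60) cum 525
  x=20 (R, w=100) cum 625
⇒ x* = 12
y-coordinate, sorted with cumulative weight:
  y=6 (P, w=60) cum 60
  y=9 (R, w=100) cum 160
  y=11 (T, w=175) cum 335  ← median
  y=12 (Q, w=12) cum 347
  y=16 (U, w=275) cum 622
  y=20 (S, w=3) cum 625
⇒ y* = 11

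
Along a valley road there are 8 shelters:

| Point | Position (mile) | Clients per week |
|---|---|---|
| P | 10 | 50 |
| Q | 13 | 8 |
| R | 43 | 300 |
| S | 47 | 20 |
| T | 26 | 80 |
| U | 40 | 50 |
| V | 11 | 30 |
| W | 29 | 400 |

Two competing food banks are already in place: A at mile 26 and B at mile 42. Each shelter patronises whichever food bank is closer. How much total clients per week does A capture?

568

The indifferent point is the midpoint (26+42)/2 = 34; shelters left of it (closer to A at 26) go to A, those right go to B.
  P at 10 (w=50) → A
  V at 11 (w=30) → A
  Q at 13 (w=8) → A
  T at 26 (w=80) → A
  W at 29 (w=400) → A
  U at 40 (w=50) → B
  R at 43 (w=300) → B
  S at 47 (w=20) → B
A captures 568; B captures 370.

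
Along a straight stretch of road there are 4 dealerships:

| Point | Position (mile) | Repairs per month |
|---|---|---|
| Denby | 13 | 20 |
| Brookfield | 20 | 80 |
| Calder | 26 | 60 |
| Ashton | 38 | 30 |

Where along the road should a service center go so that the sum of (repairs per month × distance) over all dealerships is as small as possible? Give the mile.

For a sum of weighted absolute distances on a line, the optimum is the weighted median (not the mean). Total weight W = 190; half-weight = 95.
Sort by position and accumulate weight:
  mile 13 (Denby, w=20) → cum 20
  mile 20 (Brookfield, w=80) → cum 100  ≥ 95 → median here
  mile 26 (Calder, w=60) → cum 160
  mile 38 (Ashton, w=30) → cum 190
Optimal location: mile 20.

x = 20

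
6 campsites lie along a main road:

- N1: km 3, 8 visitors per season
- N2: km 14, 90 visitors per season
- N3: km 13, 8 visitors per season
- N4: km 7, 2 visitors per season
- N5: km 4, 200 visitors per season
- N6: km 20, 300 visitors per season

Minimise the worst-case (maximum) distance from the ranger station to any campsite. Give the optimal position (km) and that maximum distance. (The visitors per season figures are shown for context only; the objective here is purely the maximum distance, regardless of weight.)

location 11.5, max distance 8.5

The 1-center on a line is the midpoint of the two extreme points: leftmost at 3, rightmost at 20.
Optimal location = (3 + 20)/2 = 11.5; maximum distance = (20 − 3)/2 = 8.5.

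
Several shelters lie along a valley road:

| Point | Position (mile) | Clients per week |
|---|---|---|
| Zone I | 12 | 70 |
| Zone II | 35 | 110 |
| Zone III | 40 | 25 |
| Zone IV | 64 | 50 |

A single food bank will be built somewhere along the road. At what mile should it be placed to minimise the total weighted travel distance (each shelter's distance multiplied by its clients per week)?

For a sum of weighted absolute distances on a line, the optimum is the weighted median (not the mean). Total weight W = 255; half-weight = 127.5.
Sort by position and accumulate weight:
  mile 12 (Zone I, w=70) → cum 70
  mile 35 (Zone II, w=110) → cum 180  ≥ 127.5 → median here
  mile 40 (Zone III, w=25) → cum 205
  mile 64 (Zone IV, w=50) → cum 255
Optimal location: mile 35.

x = 35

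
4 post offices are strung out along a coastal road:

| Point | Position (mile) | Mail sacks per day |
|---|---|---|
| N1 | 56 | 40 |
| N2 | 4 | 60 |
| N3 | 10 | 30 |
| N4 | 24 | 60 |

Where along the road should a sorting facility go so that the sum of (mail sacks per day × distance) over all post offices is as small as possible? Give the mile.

x = 24

For a sum of weighted absolute distances on a line, the optimum is the weighted median (not the mean). Total weight W = 190; half-weight = 95.
Sort by position and accumulate weight:
  mile 4 (N2, w=60) → cum 60
  mile 10 (N3, w=30) → cum 90
  mile 24 (N4, w=60) → cum 150  ≥ 95 → median here
  mile 56 (N1, w=40) → cum 190
Optimal location: mile 24.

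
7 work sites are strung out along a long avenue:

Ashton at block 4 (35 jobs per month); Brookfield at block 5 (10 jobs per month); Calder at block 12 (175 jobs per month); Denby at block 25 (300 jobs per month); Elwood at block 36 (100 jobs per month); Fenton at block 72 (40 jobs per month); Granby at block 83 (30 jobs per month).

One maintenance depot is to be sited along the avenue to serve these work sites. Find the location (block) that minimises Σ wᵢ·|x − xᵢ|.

x = 25

For a sum of weighted absolute distances on a line, the optimum is the weighted median (not the mean). Total weight W = 690; half-weight = 345.
Sort by position and accumulate weight:
  block 4 (Ashton, w=35) → cum 35
  block 5 (Brookfield, w=10) → cum 45
  block 12 (Calder, w=175) → cum 220
  block 25 (Denby, w=300) → cum 520  ≥ 345 → median here
  block 36 (Elwood, w=100) → cum 620
  block 72 (Fenton, w=40) → cum 660
  block 83 (Granby, w=30) → cum 690
Optimal location: block 25.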